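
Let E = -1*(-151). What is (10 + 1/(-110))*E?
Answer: 165949/110 ≈ 1508.6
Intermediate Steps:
E = 151
(10 + 1/(-110))*E = (10 + 1/(-110))*151 = (10 - 1/110)*151 = (1099/110)*151 = 165949/110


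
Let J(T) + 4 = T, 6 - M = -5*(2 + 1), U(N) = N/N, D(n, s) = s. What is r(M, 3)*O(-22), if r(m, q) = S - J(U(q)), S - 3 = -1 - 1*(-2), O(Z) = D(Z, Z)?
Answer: -154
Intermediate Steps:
O(Z) = Z
U(N) = 1
M = 21 (M = 6 - (-5)*(2 + 1) = 6 - (-5)*3 = 6 - 1*(-15) = 6 + 15 = 21)
S = 4 (S = 3 + (-1 - 1*(-2)) = 3 + (-1 + 2) = 3 + 1 = 4)
J(T) = -4 + T
r(m, q) = 7 (r(m, q) = 4 - (-4 + 1) = 4 - 1*(-3) = 4 + 3 = 7)
r(M, 3)*O(-22) = 7*(-22) = -154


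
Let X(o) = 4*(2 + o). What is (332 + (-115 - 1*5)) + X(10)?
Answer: 260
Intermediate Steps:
X(o) = 8 + 4*o
(332 + (-115 - 1*5)) + X(10) = (332 + (-115 - 1*5)) + (8 + 4*10) = (332 + (-115 - 5)) + (8 + 40) = (332 - 120) + 48 = 212 + 48 = 260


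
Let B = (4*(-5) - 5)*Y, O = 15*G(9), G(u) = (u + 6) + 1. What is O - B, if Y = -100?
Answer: -2260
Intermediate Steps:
G(u) = 7 + u (G(u) = (6 + u) + 1 = 7 + u)
O = 240 (O = 15*(7 + 9) = 15*16 = 240)
B = 2500 (B = (4*(-5) - 5)*(-100) = (-20 - 5)*(-100) = -25*(-100) = 2500)
O - B = 240 - 1*2500 = 240 - 2500 = -2260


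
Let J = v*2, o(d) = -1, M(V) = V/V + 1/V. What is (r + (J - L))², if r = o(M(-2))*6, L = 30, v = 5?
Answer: 676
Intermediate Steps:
M(V) = 1 + 1/V
J = 10 (J = 5*2 = 10)
r = -6 (r = -1*6 = -6)
(r + (J - L))² = (-6 + (10 - 1*30))² = (-6 + (10 - 30))² = (-6 - 20)² = (-26)² = 676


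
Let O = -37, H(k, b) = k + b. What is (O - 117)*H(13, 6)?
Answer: -2926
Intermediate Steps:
H(k, b) = b + k
(O - 117)*H(13, 6) = (-37 - 117)*(6 + 13) = -154*19 = -2926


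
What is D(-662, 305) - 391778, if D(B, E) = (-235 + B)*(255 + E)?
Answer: -894098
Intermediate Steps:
D(-662, 305) - 391778 = (-59925 - 235*305 + 255*(-662) - 662*305) - 391778 = (-59925 - 71675 - 168810 - 201910) - 391778 = -502320 - 391778 = -894098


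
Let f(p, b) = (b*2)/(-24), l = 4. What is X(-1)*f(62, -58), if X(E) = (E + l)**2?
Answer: 87/2 ≈ 43.500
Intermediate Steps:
X(E) = (4 + E)**2 (X(E) = (E + 4)**2 = (4 + E)**2)
f(p, b) = -b/12 (f(p, b) = (2*b)*(-1/24) = -b/12)
X(-1)*f(62, -58) = (4 - 1)**2*(-1/12*(-58)) = 3**2*(29/6) = 9*(29/6) = 87/2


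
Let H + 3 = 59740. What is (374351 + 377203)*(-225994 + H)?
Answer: -124951113378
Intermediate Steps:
H = 59737 (H = -3 + 59740 = 59737)
(374351 + 377203)*(-225994 + H) = (374351 + 377203)*(-225994 + 59737) = 751554*(-166257) = -124951113378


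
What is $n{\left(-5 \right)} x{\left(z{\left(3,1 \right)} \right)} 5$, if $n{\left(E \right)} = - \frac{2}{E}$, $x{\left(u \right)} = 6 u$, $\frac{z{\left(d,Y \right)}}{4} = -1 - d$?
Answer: $-192$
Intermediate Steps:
$z{\left(d,Y \right)} = -4 - 4 d$ ($z{\left(d,Y \right)} = 4 \left(-1 - d\right) = -4 - 4 d$)
$n{\left(-5 \right)} x{\left(z{\left(3,1 \right)} \right)} 5 = - \frac{2}{-5} \cdot 6 \left(-4 - 12\right) 5 = \left(-2\right) \left(- \frac{1}{5}\right) 6 \left(-4 - 12\right) 5 = \frac{2 \cdot 6 \left(-16\right)}{5} \cdot 5 = \frac{2}{5} \left(-96\right) 5 = \left(- \frac{192}{5}\right) 5 = -192$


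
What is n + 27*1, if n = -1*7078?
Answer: -7051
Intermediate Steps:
n = -7078
n + 27*1 = -7078 + 27*1 = -7078 + 27 = -7051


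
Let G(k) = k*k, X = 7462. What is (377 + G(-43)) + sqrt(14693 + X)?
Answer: 2226 + sqrt(22155) ≈ 2374.8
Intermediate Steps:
G(k) = k**2
(377 + G(-43)) + sqrt(14693 + X) = (377 + (-43)**2) + sqrt(14693 + 7462) = (377 + 1849) + sqrt(22155) = 2226 + sqrt(22155)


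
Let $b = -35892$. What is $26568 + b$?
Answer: $-9324$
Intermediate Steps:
$26568 + b = 26568 - 35892 = -9324$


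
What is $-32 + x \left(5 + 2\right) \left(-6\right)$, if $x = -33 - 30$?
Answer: $2614$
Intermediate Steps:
$x = -63$
$-32 + x \left(5 + 2\right) \left(-6\right) = -32 - 63 \left(5 + 2\right) \left(-6\right) = -32 - 63 \cdot 7 \left(-6\right) = -32 - -2646 = -32 + 2646 = 2614$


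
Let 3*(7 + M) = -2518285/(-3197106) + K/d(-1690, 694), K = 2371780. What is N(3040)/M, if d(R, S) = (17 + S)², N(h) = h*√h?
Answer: -595546767947520*√190/253377885319 ≈ -32398.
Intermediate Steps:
N(h) = h^(3/2)
M = -253377885319/48975885522 (M = -7 + (-2518285/(-3197106) + 2371780/((17 + 694)²))/3 = -7 + (-2518285*(-1/3197106) + 2371780/(711²))/3 = -7 + (228935/290646 + 2371780/505521)/3 = -7 + (⅓)*(89453313335/16325295174) = -7 + 89453313335/48975885522 = -253377885319/48975885522 ≈ -5.1735)
N(3040)/M = 3040^(3/2)/(-253377885319/48975885522) = (12160*√190)*(-48975885522/253377885319) = -595546767947520*√190/253377885319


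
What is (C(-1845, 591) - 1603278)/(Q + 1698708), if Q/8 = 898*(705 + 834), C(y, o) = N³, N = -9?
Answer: -534669/4251628 ≈ -0.12576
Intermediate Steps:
C(y, o) = -729 (C(y, o) = (-9)³ = -729)
Q = 11056176 (Q = 8*(898*(705 + 834)) = 8*(898*1539) = 8*1382022 = 11056176)
(C(-1845, 591) - 1603278)/(Q + 1698708) = (-729 - 1603278)/(11056176 + 1698708) = -1604007/12754884 = -1604007*1/12754884 = -534669/4251628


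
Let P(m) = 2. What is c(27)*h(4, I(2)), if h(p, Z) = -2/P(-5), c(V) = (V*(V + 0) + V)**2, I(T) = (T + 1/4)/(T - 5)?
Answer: -571536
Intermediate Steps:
I(T) = (1/4 + T)/(-5 + T) (I(T) = (T + 1/4)/(-5 + T) = (1/4 + T)/(-5 + T))
c(V) = (V + V**2)**2 (c(V) = (V*V + V)**2 = (V**2 + V)**2 = (V + V**2)**2)
h(p, Z) = -1 (h(p, Z) = -2/2 = -2*1/2 = -1)
c(27)*h(4, I(2)) = (27**2*(1 + 27)**2)*(-1) = (729*28**2)*(-1) = (729*784)*(-1) = 571536*(-1) = -571536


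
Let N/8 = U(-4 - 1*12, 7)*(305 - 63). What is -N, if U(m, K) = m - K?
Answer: 44528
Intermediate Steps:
N = -44528 (N = 8*(((-4 - 1*12) - 1*7)*(305 - 63)) = 8*(((-4 - 12) - 7)*242) = 8*((-16 - 7)*242) = 8*(-23*242) = 8*(-5566) = -44528)
-N = -1*(-44528) = 44528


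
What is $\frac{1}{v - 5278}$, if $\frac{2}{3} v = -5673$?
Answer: $- \frac{2}{27575} \approx -7.2529 \cdot 10^{-5}$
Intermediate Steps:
$v = - \frac{17019}{2}$ ($v = \frac{3}{2} \left(-5673\right) = - \frac{17019}{2} \approx -8509.5$)
$\frac{1}{v - 5278} = \frac{1}{- \frac{17019}{2} - 5278} = \frac{1}{- \frac{27575}{2}} = - \frac{2}{27575}$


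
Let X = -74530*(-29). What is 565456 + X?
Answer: 2726826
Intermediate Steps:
X = 2161370
565456 + X = 565456 + 2161370 = 2726826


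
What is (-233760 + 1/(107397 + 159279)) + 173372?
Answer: -16104030287/266676 ≈ -60388.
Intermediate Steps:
(-233760 + 1/(107397 + 159279)) + 173372 = (-233760 + 1/266676) + 173372 = -62338181759/266676 + 173372 = -16104030287/266676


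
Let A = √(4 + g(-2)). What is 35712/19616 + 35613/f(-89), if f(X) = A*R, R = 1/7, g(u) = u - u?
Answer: 152817615/1226 ≈ 1.2465e+5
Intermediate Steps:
g(u) = 0
A = 2 (A = √(4 + 0) = √4 = 2)
R = ⅐ (R = 1*(⅐) = ⅐ ≈ 0.14286)
f(X) = 2/7 (f(X) = 2*(⅐) = 2/7)
35712/19616 + 35613/f(-89) = 35712/19616 + 35613/(2/7) = 35712*(1/19616) + 35613*(7/2) = 1116/613 + 249291/2 = 152817615/1226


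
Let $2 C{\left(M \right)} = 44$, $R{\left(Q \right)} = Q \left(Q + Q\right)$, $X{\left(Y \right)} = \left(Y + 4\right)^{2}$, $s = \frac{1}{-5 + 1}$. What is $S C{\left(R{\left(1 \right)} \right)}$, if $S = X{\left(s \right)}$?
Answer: $\frac{2475}{8} \approx 309.38$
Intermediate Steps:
$s = - \frac{1}{4}$ ($s = \frac{1}{-4} = - \frac{1}{4} \approx -0.25$)
$X{\left(Y \right)} = \left(4 + Y\right)^{2}$
$S = \frac{225}{16}$ ($S = \left(4 - \frac{1}{4}\right)^{2} = \left(\frac{15}{4}\right)^{2} = \frac{225}{16} \approx 14.063$)
$R{\left(Q \right)} = 2 Q^{2}$ ($R{\left(Q \right)} = Q 2 Q = 2 Q^{2}$)
$C{\left(M \right)} = 22$ ($C{\left(M \right)} = \frac{1}{2} \cdot 44 = 22$)
$S C{\left(R{\left(1 \right)} \right)} = \frac{225}{16} \cdot 22 = \frac{2475}{8}$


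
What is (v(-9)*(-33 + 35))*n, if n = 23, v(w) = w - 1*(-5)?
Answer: -184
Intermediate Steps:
v(w) = 5 + w (v(w) = w + 5 = 5 + w)
(v(-9)*(-33 + 35))*n = ((5 - 9)*(-33 + 35))*23 = -4*2*23 = -8*23 = -184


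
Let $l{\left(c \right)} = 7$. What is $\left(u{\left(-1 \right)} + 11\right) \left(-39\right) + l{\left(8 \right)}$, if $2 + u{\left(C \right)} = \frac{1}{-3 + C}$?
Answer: $- \frac{1337}{4} \approx -334.25$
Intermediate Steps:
$u{\left(C \right)} = -2 + \frac{1}{-3 + C}$
$\left(u{\left(-1 \right)} + 11\right) \left(-39\right) + l{\left(8 \right)} = \left(\frac{7 - -2}{-3 - 1} + 11\right) \left(-39\right) + 7 = \left(\frac{7 + 2}{-4} + 11\right) \left(-39\right) + 7 = \left(\left(- \frac{1}{4}\right) 9 + 11\right) \left(-39\right) + 7 = \left(- \frac{9}{4} + 11\right) \left(-39\right) + 7 = \frac{35}{4} \left(-39\right) + 7 = - \frac{1365}{4} + 7 = - \frac{1337}{4}$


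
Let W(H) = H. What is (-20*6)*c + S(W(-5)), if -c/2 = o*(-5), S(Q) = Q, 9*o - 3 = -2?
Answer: -415/3 ≈ -138.33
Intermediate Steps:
o = 1/9 (o = 1/3 + (1/9)*(-2) = 1/3 - 2/9 = 1/9 ≈ 0.11111)
c = 10/9 (c = -2*(-5)/9 = -2*(-5/9) = 10/9 ≈ 1.1111)
(-20*6)*c + S(W(-5)) = -20*6*(10/9) - 5 = -120*10/9 - 5 = -400/3 - 5 = -415/3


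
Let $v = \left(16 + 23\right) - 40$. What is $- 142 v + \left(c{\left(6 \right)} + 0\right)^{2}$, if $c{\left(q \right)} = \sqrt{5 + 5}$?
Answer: $152$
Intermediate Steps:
$v = -1$ ($v = 39 - 40 = -1$)
$c{\left(q \right)} = \sqrt{10}$
$- 142 v + \left(c{\left(6 \right)} + 0\right)^{2} = \left(-142\right) \left(-1\right) + \left(\sqrt{10} + 0\right)^{2} = 142 + \left(\sqrt{10}\right)^{2} = 142 + 10 = 152$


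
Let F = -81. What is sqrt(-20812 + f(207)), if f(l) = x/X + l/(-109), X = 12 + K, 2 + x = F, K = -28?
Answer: I*sqrt(3955652837)/436 ≈ 144.25*I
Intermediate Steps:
x = -83 (x = -2 - 81 = -83)
X = -16 (X = 12 - 28 = -16)
f(l) = 83/16 - l/109 (f(l) = -83/(-16) + l/(-109) = -83*(-1/16) + l*(-1/109) = 83/16 - l/109)
sqrt(-20812 + f(207)) = sqrt(-20812 + (83/16 - 1/109*207)) = sqrt(-20812 + (83/16 - 207/109)) = sqrt(-20812 + 5735/1744) = sqrt(-36290393/1744) = I*sqrt(3955652837)/436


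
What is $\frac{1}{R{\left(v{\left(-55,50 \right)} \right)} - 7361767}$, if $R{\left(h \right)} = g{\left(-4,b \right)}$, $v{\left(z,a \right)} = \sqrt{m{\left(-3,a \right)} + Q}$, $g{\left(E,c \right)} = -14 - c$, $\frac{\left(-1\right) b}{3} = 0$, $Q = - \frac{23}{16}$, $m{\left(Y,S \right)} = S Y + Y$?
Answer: $- \frac{1}{7361781} \approx -1.3584 \cdot 10^{-7}$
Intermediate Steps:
$m{\left(Y,S \right)} = Y + S Y$
$Q = - \frac{23}{16}$ ($Q = \left(-23\right) \frac{1}{16} = - \frac{23}{16} \approx -1.4375$)
$b = 0$ ($b = \left(-3\right) 0 = 0$)
$v{\left(z,a \right)} = \sqrt{- \frac{71}{16} - 3 a}$ ($v{\left(z,a \right)} = \sqrt{- 3 \left(1 + a\right) - \frac{23}{16}} = \sqrt{\left(-3 - 3 a\right) - \frac{23}{16}} = \sqrt{- \frac{71}{16} - 3 a}$)
$R{\left(h \right)} = -14$ ($R{\left(h \right)} = -14 - 0 = -14 + 0 = -14$)
$\frac{1}{R{\left(v{\left(-55,50 \right)} \right)} - 7361767} = \frac{1}{-14 - 7361767} = \frac{1}{-7361781} = - \frac{1}{7361781}$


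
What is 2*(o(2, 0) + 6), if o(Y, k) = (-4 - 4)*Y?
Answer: -20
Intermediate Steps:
o(Y, k) = -8*Y
2*(o(2, 0) + 6) = 2*(-8*2 + 6) = 2*(-16 + 6) = 2*(-10) = -20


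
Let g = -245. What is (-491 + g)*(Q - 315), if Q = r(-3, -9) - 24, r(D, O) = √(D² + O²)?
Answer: 249504 - 2208*√10 ≈ 2.4252e+5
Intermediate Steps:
Q = -24 + 3*√10 (Q = √((-3)² + (-9)²) - 24 = √(9 + 81) - 24 = √90 - 24 = 3*√10 - 24 = -24 + 3*√10 ≈ -14.513)
(-491 + g)*(Q - 315) = (-491 - 245)*((-24 + 3*√10) - 315) = -736*(-339 + 3*√10) = 249504 - 2208*√10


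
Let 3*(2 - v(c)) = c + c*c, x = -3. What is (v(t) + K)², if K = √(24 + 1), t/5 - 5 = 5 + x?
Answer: 170569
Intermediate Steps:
t = 35 (t = 25 + 5*(5 - 3) = 25 + 5*2 = 25 + 10 = 35)
v(c) = 2 - c/3 - c²/3 (v(c) = 2 - (c + c*c)/3 = 2 - (c + c²)/3 = 2 + (-c/3 - c²/3) = 2 - c/3 - c²/3)
K = 5 (K = √25 = 5)
(v(t) + K)² = ((2 - ⅓*35 - ⅓*35²) + 5)² = ((2 - 35/3 - ⅓*1225) + 5)² = ((2 - 35/3 - 1225/3) + 5)² = (-418 + 5)² = (-413)² = 170569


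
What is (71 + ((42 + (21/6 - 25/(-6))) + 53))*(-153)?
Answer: -26571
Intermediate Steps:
(71 + ((42 + (21/6 - 25/(-6))) + 53))*(-153) = (71 + ((42 + (21*(1/6) - 25*(-1/6))) + 53))*(-153) = (71 + ((42 + (7/2 + 25/6)) + 53))*(-153) = (71 + ((42 + 23/3) + 53))*(-153) = (71 + (149/3 + 53))*(-153) = (71 + 308/3)*(-153) = (521/3)*(-153) = -26571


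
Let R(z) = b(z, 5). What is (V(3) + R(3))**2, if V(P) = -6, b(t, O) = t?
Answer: 9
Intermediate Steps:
R(z) = z
(V(3) + R(3))**2 = (-6 + 3)**2 = (-3)**2 = 9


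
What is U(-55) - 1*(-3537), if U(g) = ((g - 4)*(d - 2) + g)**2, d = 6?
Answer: 88218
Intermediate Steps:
U(g) = (-16 + 5*g)**2 (U(g) = ((g - 4)*(6 - 2) + g)**2 = ((-4 + g)*4 + g)**2 = ((-16 + 4*g) + g)**2 = (-16 + 5*g)**2)
U(-55) - 1*(-3537) = (-16 + 5*(-55))**2 - 1*(-3537) = (-16 - 275)**2 + 3537 = (-291)**2 + 3537 = 84681 + 3537 = 88218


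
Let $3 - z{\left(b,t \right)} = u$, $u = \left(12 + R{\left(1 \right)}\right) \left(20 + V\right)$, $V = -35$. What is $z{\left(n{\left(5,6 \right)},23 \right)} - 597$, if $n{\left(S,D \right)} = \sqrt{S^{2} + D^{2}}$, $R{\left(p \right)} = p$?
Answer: $-399$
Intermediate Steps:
$n{\left(S,D \right)} = \sqrt{D^{2} + S^{2}}$
$u = -195$ ($u = \left(12 + 1\right) \left(20 - 35\right) = 13 \left(-15\right) = -195$)
$z{\left(b,t \right)} = 198$ ($z{\left(b,t \right)} = 3 - -195 = 3 + 195 = 198$)
$z{\left(n{\left(5,6 \right)},23 \right)} - 597 = 198 - 597 = -399$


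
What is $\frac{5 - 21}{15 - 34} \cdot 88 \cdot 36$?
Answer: $\frac{50688}{19} \approx 2667.8$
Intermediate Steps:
$\frac{5 - 21}{15 - 34} \cdot 88 \cdot 36 = - \frac{16}{-19} \cdot 88 \cdot 36 = \left(-16\right) \left(- \frac{1}{19}\right) 88 \cdot 36 = \frac{16}{19} \cdot 88 \cdot 36 = \frac{1408}{19} \cdot 36 = \frac{50688}{19}$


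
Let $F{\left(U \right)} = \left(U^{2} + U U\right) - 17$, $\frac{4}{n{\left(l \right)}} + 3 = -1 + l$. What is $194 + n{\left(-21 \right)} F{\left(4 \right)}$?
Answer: $\frac{958}{5} \approx 191.6$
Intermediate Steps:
$n{\left(l \right)} = \frac{4}{-4 + l}$ ($n{\left(l \right)} = \frac{4}{-3 + \left(-1 + l\right)} = \frac{4}{-4 + l}$)
$F{\left(U \right)} = -17 + 2 U^{2}$ ($F{\left(U \right)} = \left(U^{2} + U^{2}\right) - 17 = 2 U^{2} - 17 = -17 + 2 U^{2}$)
$194 + n{\left(-21 \right)} F{\left(4 \right)} = 194 + \frac{4}{-4 - 21} \left(-17 + 2 \cdot 4^{2}\right) = 194 + \frac{4}{-25} \left(-17 + 2 \cdot 16\right) = 194 + 4 \left(- \frac{1}{25}\right) \left(-17 + 32\right) = 194 - \frac{12}{5} = \frac{958}{5}$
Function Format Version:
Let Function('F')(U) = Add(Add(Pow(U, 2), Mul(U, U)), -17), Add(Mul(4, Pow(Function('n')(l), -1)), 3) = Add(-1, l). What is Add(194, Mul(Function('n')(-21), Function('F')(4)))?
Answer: Rational(958, 5) ≈ 191.60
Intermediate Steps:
Function('n')(l) = Mul(4, Pow(Add(-4, l), -1)) (Function('n')(l) = Mul(4, Pow(Add(-3, Add(-1, l)), -1)) = Mul(4, Pow(Add(-4, l), -1)))
Function('F')(U) = Add(-17, Mul(2, Pow(U, 2))) (Function('F')(U) = Add(Add(Pow(U, 2), Pow(U, 2)), -17) = Add(Mul(2, Pow(U, 2)), -17) = Add(-17, Mul(2, Pow(U, 2))))
Add(194, Mul(Function('n')(-21), Function('F')(4))) = Add(194, Mul(Mul(4, Pow(Add(-4, -21), -1)), Add(-17, Mul(2, Pow(4, 2))))) = Add(194, Mul(Mul(4, Pow(-25, -1)), Add(-17, Mul(2, 16)))) = Add(194, Mul(Mul(4, Rational(-1, 25)), Add(-17, 32))) = Add(194, Mul(Rational(-4, 25), 15)) = Add(194, Rational(-12, 5)) = Rational(958, 5)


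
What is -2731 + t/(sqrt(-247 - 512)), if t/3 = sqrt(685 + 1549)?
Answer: -2731 - I*sqrt(1695606)/253 ≈ -2731.0 - 5.1469*I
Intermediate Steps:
t = 3*sqrt(2234) (t = 3*sqrt(685 + 1549) = 3*sqrt(2234) ≈ 141.80)
-2731 + t/(sqrt(-247 - 512)) = -2731 + (3*sqrt(2234))/(sqrt(-247 - 512)) = -2731 + (3*sqrt(2234))/(sqrt(-759)) = -2731 + (3*sqrt(2234))/((I*sqrt(759))) = -2731 + (3*sqrt(2234))*(-I*sqrt(759)/759) = -2731 - I*sqrt(1695606)/253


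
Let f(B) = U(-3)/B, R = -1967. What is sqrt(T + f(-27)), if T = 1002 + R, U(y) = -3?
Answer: 2*I*sqrt(2171)/3 ≈ 31.063*I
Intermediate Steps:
T = -965 (T = 1002 - 1967 = -965)
f(B) = -3/B
sqrt(T + f(-27)) = sqrt(-965 - 3/(-27)) = sqrt(-965 - 3*(-1/27)) = sqrt(-965 + 1/9) = sqrt(-8684/9) = 2*I*sqrt(2171)/3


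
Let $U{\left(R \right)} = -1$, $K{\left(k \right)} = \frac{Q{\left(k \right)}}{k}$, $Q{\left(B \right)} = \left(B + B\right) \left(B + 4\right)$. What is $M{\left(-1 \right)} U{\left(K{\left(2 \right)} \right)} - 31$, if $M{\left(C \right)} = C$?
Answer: $-30$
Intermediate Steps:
$Q{\left(B \right)} = 2 B \left(4 + B\right)$
$K{\left(k \right)} = 8 + 2 k$ ($K{\left(k \right)} = \frac{2 k \left(4 + k\right)}{k} = 8 + 2 k$)
$M{\left(-1 \right)} U{\left(K{\left(2 \right)} \right)} - 31 = \left(-1\right) \left(-1\right) - 31 = 1 - 31 = -30$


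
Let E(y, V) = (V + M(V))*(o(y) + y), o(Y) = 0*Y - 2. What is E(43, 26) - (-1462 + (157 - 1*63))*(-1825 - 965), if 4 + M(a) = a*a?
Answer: -3788102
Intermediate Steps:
M(a) = -4 + a² (M(a) = -4 + a*a = -4 + a²)
o(Y) = -2 (o(Y) = 0 - 2 = -2)
E(y, V) = (-2 + y)*(-4 + V + V²) (E(y, V) = (V + (-4 + V²))*(-2 + y) = (-4 + V + V²)*(-2 + y) = (-2 + y)*(-4 + V + V²))
E(43, 26) - (-1462 + (157 - 1*63))*(-1825 - 965) = (8 - 2*26 - 2*26² + 26*43 + 43*(-4 + 26²)) - (-1462 + (157 - 1*63))*(-1825 - 965) = (8 - 52 - 2*676 + 1118 + 43*(-4 + 676)) - (-1462 + (157 - 63))*(-2790) = (8 - 52 - 1352 + 1118 + 43*672) - (-1462 + 94)*(-2790) = (8 - 52 - 1352 + 1118 + 28896) - (-1368)*(-2790) = 28618 - 1*3816720 = 28618 - 3816720 = -3788102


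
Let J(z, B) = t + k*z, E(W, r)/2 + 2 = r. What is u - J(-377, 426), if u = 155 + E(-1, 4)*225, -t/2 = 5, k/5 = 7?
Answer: 14260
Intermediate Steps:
k = 35 (k = 5*7 = 35)
t = -10 (t = -2*5 = -10)
E(W, r) = -4 + 2*r
J(z, B) = -10 + 35*z
u = 1055 (u = 155 + (-4 + 2*4)*225 = 155 + (-4 + 8)*225 = 155 + 4*225 = 155 + 900 = 1055)
u - J(-377, 426) = 1055 - (-10 + 35*(-377)) = 1055 - (-10 - 13195) = 1055 - 1*(-13205) = 1055 + 13205 = 14260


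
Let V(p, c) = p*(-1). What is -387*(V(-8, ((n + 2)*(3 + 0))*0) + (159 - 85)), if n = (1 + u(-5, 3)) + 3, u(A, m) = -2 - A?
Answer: -31734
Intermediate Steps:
n = 7 (n = (1 + (-2 - 1*(-5))) + 3 = (1 + (-2 + 5)) + 3 = (1 + 3) + 3 = 4 + 3 = 7)
V(p, c) = -p
-387*(V(-8, ((n + 2)*(3 + 0))*0) + (159 - 85)) = -387*(-1*(-8) + (159 - 85)) = -387*(8 + 74) = -387*82 = -31734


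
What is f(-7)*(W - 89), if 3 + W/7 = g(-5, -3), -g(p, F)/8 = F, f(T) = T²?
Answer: 2842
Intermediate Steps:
g(p, F) = -8*F
W = 147 (W = -21 + 7*(-8*(-3)) = -21 + 7*24 = -21 + 168 = 147)
f(-7)*(W - 89) = (-7)²*(147 - 89) = 49*58 = 2842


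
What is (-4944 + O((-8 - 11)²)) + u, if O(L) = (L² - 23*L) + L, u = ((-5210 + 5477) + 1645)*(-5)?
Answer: 107875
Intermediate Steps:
u = -9560 (u = (267 + 1645)*(-5) = 1912*(-5) = -9560)
O(L) = L² - 22*L
(-4944 + O((-8 - 11)²)) + u = (-4944 + (-8 - 11)²*(-22 + (-8 - 11)²)) - 9560 = (-4944 + (-19)²*(-22 + (-19)²)) - 9560 = (-4944 + 361*(-22 + 361)) - 9560 = (-4944 + 361*339) - 9560 = (-4944 + 122379) - 9560 = 117435 - 9560 = 107875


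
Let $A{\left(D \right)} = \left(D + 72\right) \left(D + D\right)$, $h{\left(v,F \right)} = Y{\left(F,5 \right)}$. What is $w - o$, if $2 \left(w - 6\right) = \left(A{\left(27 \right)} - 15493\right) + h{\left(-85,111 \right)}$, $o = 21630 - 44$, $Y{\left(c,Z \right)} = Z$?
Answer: $-26651$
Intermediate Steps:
$h{\left(v,F \right)} = 5$
$A{\left(D \right)} = 2 D \left(72 + D\right)$ ($A{\left(D \right)} = \left(72 + D\right) 2 D = 2 D \left(72 + D\right)$)
$o = 21586$ ($o = 21630 - 44 = 21586$)
$w = -5065$ ($w = 6 + \frac{\left(2 \cdot 27 \left(72 + 27\right) - 15493\right) + 5}{2} = 6 + \frac{\left(2 \cdot 27 \cdot 99 - 15493\right) + 5}{2} = 6 + \frac{\left(5346 - 15493\right) + 5}{2} = 6 + \frac{-10147 + 5}{2} = 6 + \frac{1}{2} \left(-10142\right) = 6 - 5071 = -5065$)
$w - o = -5065 - 21586 = -26651$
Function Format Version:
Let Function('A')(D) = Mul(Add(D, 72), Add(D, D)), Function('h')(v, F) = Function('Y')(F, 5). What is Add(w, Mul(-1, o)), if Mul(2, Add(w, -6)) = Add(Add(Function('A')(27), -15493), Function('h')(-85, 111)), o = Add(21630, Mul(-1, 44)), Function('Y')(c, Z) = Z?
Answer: -26651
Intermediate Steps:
Function('h')(v, F) = 5
Function('A')(D) = Mul(2, D, Add(72, D)) (Function('A')(D) = Mul(Add(72, D), Mul(2, D)) = Mul(2, D, Add(72, D)))
o = 21586 (o = Add(21630, -44) = 21586)
w = -5065 (w = Add(6, Mul(Rational(1, 2), Add(Add(Mul(2, 27, Add(72, 27)), -15493), 5))) = Add(6, Mul(Rational(1, 2), Add(Add(Mul(2, 27, 99), -15493), 5))) = Add(6, Mul(Rational(1, 2), Add(Add(5346, -15493), 5))) = Add(6, Mul(Rational(1, 2), Add(-10147, 5))) = Add(6, Mul(Rational(1, 2), -10142)) = Add(6, -5071) = -5065)
Add(w, Mul(-1, o)) = Add(-5065, Mul(-1, 21586)) = Add(-5065, -21586) = -26651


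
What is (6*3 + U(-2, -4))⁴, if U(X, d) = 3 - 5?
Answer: 65536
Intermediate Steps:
U(X, d) = -2
(6*3 + U(-2, -4))⁴ = (6*3 - 2)⁴ = (18 - 2)⁴ = 16⁴ = 65536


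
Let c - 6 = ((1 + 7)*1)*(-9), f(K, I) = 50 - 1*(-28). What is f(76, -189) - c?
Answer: 144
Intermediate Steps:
f(K, I) = 78 (f(K, I) = 50 + 28 = 78)
c = -66 (c = 6 + ((1 + 7)*1)*(-9) = 6 + (8*1)*(-9) = 6 + 8*(-9) = 6 - 72 = -66)
f(76, -189) - c = 78 - 1*(-66) = 78 + 66 = 144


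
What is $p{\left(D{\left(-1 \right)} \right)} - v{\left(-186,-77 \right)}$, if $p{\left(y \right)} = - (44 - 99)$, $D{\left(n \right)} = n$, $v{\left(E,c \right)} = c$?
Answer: $132$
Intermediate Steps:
$p{\left(y \right)} = 55$ ($p{\left(y \right)} = - (44 - 99) = \left(-1\right) \left(-55\right) = 55$)
$p{\left(D{\left(-1 \right)} \right)} - v{\left(-186,-77 \right)} = 55 - -77 = 55 + 77 = 132$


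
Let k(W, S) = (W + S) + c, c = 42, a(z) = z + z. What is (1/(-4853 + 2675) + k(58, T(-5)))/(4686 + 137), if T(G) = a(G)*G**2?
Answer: -326701/10504494 ≈ -0.031101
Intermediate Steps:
a(z) = 2*z
T(G) = 2*G**3 (T(G) = (2*G)*G**2 = 2*G**3)
k(W, S) = 42 + S + W (k(W, S) = (W + S) + 42 = (S + W) + 42 = 42 + S + W)
(1/(-4853 + 2675) + k(58, T(-5)))/(4686 + 137) = (1/(-4853 + 2675) + (42 + 2*(-5)**3 + 58))/(4686 + 137) = (1/(-2178) + (42 + 2*(-125) + 58))/4823 = (-1/2178 + (42 - 250 + 58))*(1/4823) = (-1/2178 - 150)*(1/4823) = -326701/2178*1/4823 = -326701/10504494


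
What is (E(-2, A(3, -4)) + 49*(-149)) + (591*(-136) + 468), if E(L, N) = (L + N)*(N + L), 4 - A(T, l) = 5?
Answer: -87200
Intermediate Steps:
A(T, l) = -1 (A(T, l) = 4 - 1*5 = 4 - 5 = -1)
E(L, N) = (L + N)² (E(L, N) = (L + N)*(L + N) = (L + N)²)
(E(-2, A(3, -4)) + 49*(-149)) + (591*(-136) + 468) = ((-2 - 1)² + 49*(-149)) + (591*(-136) + 468) = ((-3)² - 7301) + (-80376 + 468) = (9 - 7301) - 79908 = -7292 - 79908 = -87200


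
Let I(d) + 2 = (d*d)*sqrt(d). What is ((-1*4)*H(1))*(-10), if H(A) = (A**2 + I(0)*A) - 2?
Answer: -120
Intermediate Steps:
I(d) = -2 + d**(5/2) (I(d) = -2 + (d*d)*sqrt(d) = -2 + d**2*sqrt(d) = -2 + d**(5/2))
H(A) = -2 + A**2 - 2*A (H(A) = (A**2 + (-2 + 0**(5/2))*A) - 2 = (A**2 + (-2 + 0)*A) - 2 = (A**2 - 2*A) - 2 = -2 + A**2 - 2*A)
((-1*4)*H(1))*(-10) = ((-1*4)*(-2 + 1**2 - 2*1))*(-10) = -4*(-2 + 1 - 2)*(-10) = -4*(-3)*(-10) = 12*(-10) = -120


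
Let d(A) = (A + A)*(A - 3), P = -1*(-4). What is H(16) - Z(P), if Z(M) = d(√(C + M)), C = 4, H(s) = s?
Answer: 12*√2 ≈ 16.971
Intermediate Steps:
P = 4
d(A) = 2*A*(-3 + A) (d(A) = (2*A)*(-3 + A) = 2*A*(-3 + A))
Z(M) = 2*√(4 + M)*(-3 + √(4 + M))
H(16) - Z(P) = 16 - (8 - 6*√(4 + 4) + 2*4) = 16 - (8 - 12*√2 + 8) = 16 - (16 - 12*√2) = 16 + (-16 + 12*√2) = 12*√2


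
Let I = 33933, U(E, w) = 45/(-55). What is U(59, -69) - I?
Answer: -373272/11 ≈ -33934.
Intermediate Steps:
U(E, w) = -9/11 (U(E, w) = 45*(-1/55) = -9/11)
U(59, -69) - I = -9/11 - 1*33933 = -9/11 - 33933 = -373272/11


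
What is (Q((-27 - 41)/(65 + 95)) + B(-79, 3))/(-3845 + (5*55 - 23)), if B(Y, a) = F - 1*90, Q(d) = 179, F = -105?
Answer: 16/3593 ≈ 0.0044531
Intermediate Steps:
B(Y, a) = -195 (B(Y, a) = -105 - 1*90 = -105 - 90 = -195)
(Q((-27 - 41)/(65 + 95)) + B(-79, 3))/(-3845 + (5*55 - 23)) = (179 - 195)/(-3845 + (5*55 - 23)) = -16/(-3845 + (275 - 23)) = -16/(-3845 + 252) = -16/(-3593) = -16*(-1/3593) = 16/3593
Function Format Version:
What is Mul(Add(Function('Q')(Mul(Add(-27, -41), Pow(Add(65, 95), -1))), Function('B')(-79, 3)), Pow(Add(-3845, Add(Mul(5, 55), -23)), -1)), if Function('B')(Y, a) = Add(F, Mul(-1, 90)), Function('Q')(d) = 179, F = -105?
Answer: Rational(16, 3593) ≈ 0.0044531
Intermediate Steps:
Function('B')(Y, a) = -195 (Function('B')(Y, a) = Add(-105, Mul(-1, 90)) = Add(-105, -90) = -195)
Mul(Add(Function('Q')(Mul(Add(-27, -41), Pow(Add(65, 95), -1))), Function('B')(-79, 3)), Pow(Add(-3845, Add(Mul(5, 55), -23)), -1)) = Mul(Add(179, -195), Pow(Add(-3845, Add(Mul(5, 55), -23)), -1)) = Mul(-16, Pow(Add(-3845, Add(275, -23)), -1)) = Mul(-16, Pow(Add(-3845, 252), -1)) = Mul(-16, Pow(-3593, -1)) = Mul(-16, Rational(-1, 3593)) = Rational(16, 3593)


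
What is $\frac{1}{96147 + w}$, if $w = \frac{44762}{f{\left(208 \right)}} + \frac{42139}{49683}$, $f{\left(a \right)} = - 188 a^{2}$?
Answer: $\frac{202051619328}{19426827303133417} \approx 1.0401 \cdot 10^{-5}$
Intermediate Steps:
$w = \frac{170259604201}{202051619328}$ ($w = \frac{44762}{\left(-188\right) 208^{2}} + \frac{42139}{49683} = \frac{44762}{\left(-188\right) 43264} + 42139 \cdot \frac{1}{49683} = \frac{44762}{-8133632} + \frac{42139}{49683} = 44762 \left(- \frac{1}{8133632}\right) + \frac{42139}{49683} = - \frac{22381}{4066816} + \frac{42139}{49683} = \frac{170259604201}{202051619328} \approx 0.84265$)
$\frac{1}{96147 + w} = \frac{1}{96147 + \frac{170259604201}{202051619328}} = \frac{1}{\frac{19426827303133417}{202051619328}} = \frac{202051619328}{19426827303133417}$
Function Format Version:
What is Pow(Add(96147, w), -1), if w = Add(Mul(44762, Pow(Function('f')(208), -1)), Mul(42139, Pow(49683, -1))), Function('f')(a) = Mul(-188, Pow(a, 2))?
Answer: Rational(202051619328, 19426827303133417) ≈ 1.0401e-5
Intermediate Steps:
w = Rational(170259604201, 202051619328) (w = Add(Mul(44762, Pow(Mul(-188, Pow(208, 2)), -1)), Mul(42139, Pow(49683, -1))) = Add(Mul(44762, Pow(Mul(-188, 43264), -1)), Mul(42139, Rational(1, 49683))) = Add(Mul(44762, Pow(-8133632, -1)), Rational(42139, 49683)) = Add(Mul(44762, Rational(-1, 8133632)), Rational(42139, 49683)) = Add(Rational(-22381, 4066816), Rational(42139, 49683)) = Rational(170259604201, 202051619328) ≈ 0.84265)
Pow(Add(96147, w), -1) = Pow(Add(96147, Rational(170259604201, 202051619328)), -1) = Pow(Rational(19426827303133417, 202051619328), -1) = Rational(202051619328, 19426827303133417)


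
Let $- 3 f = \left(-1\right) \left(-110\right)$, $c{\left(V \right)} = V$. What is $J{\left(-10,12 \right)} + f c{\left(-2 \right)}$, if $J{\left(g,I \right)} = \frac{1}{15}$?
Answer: $\frac{367}{5} \approx 73.4$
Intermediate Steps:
$J{\left(g,I \right)} = \frac{1}{15}$
$f = - \frac{110}{3}$ ($f = - \frac{\left(-1\right) \left(-110\right)}{3} = \left(- \frac{1}{3}\right) 110 = - \frac{110}{3} \approx -36.667$)
$J{\left(-10,12 \right)} + f c{\left(-2 \right)} = \frac{1}{15} - - \frac{220}{3} = \frac{1}{15} + \frac{220}{3} = \frac{367}{5}$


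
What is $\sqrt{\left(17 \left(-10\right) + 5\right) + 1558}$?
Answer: $\sqrt{1393} \approx 37.323$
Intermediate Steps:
$\sqrt{\left(17 \left(-10\right) + 5\right) + 1558} = \sqrt{\left(-170 + 5\right) + 1558} = \sqrt{-165 + 1558} = \sqrt{1393}$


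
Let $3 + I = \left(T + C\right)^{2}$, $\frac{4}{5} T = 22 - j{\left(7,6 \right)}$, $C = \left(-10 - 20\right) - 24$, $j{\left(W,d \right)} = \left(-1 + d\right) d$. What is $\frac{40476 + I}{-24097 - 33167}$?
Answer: $- \frac{44569}{57264} \approx -0.77831$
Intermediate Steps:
$j{\left(W,d \right)} = d \left(-1 + d\right)$
$C = -54$ ($C = -30 - 24 = -54$)
$T = -10$ ($T = \frac{5 \left(22 - 6 \left(-1 + 6\right)\right)}{4} = \frac{5 \left(22 - 6 \cdot 5\right)}{4} = \frac{5 \left(22 - 30\right)}{4} = \frac{5}{4} \left(-8\right) = -10$)
$I = 4093$ ($I = -3 + \left(-10 - 54\right)^{2} = -3 + \left(-64\right)^{2} = -3 + 4096 = 4093$)
$\frac{40476 + I}{-24097 - 33167} = \frac{40476 + 4093}{-24097 - 33167} = \frac{44569}{-57264} = 44569 \left(- \frac{1}{57264}\right) = - \frac{44569}{57264}$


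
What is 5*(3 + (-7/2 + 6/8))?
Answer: 5/4 ≈ 1.2500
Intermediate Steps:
5*(3 + (-7/2 + 6/8)) = 5*(3 + (-7*½ + 6*(⅛))) = 5*(3 + (-7/2 + ¾)) = 5*(3 - 11/4) = 5*(¼) = 5/4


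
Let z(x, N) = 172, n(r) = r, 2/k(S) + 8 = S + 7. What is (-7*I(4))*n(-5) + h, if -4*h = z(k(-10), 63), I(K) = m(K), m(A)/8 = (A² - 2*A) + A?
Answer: 3317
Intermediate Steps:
k(S) = 2/(-1 + S) (k(S) = 2/(-8 + (S + 7)) = 2/(-8 + (7 + S)) = 2/(-1 + S))
m(A) = -8*A + 8*A² (m(A) = 8*((A² - 2*A) + A) = 8*(A² - A) = -8*A + 8*A²)
I(K) = 8*K*(-1 + K)
h = -43 (h = -¼*172 = -43)
(-7*I(4))*n(-5) + h = -56*4*(-1 + 4)*(-5) - 43 = -56*4*3*(-5) - 43 = -7*96*(-5) - 43 = -672*(-5) - 43 = 3360 - 43 = 3317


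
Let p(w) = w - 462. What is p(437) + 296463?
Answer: 296438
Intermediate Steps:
p(w) = -462 + w
p(437) + 296463 = (-462 + 437) + 296463 = -25 + 296463 = 296438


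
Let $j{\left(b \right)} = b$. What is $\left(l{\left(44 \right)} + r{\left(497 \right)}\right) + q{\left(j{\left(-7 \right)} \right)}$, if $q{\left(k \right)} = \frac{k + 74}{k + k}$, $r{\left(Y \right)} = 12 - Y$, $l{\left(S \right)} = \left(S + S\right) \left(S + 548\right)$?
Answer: $\frac{722487}{14} \approx 51606.0$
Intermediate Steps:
$l{\left(S \right)} = 2 S \left(548 + S\right)$
$q{\left(k \right)} = \frac{74 + k}{2 k}$
$\left(l{\left(44 \right)} + r{\left(497 \right)}\right) + q{\left(j{\left(-7 \right)} \right)} = \left(2 \cdot 44 \left(548 + 44\right) + \left(12 - 497\right)\right) + \frac{74 - 7}{2 \left(-7\right)} = \left(2 \cdot 44 \cdot 592 + \left(12 - 497\right)\right) + \frac{1}{2} \left(- \frac{1}{7}\right) 67 = \left(52096 - 485\right) - \frac{67}{14} = 51611 - \frac{67}{14} = \frac{722487}{14}$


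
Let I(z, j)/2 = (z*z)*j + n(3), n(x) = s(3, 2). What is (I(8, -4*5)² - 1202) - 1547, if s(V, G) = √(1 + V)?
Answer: 6530387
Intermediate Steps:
n(x) = 2 (n(x) = √(1 + 3) = √4 = 2)
I(z, j) = 4 + 2*j*z² (I(z, j) = 2*((z*z)*j + 2) = 2*(z²*j + 2) = 2*(j*z² + 2) = 2*(2 + j*z²) = 4 + 2*j*z²)
(I(8, -4*5)² - 1202) - 1547 = ((4 + 2*(-4*5)*8²)² - 1202) - 1547 = ((4 + 2*(-20)*64)² - 1202) - 1547 = ((4 - 2560)² - 1202) - 1547 = ((-2556)² - 1202) - 1547 = (6533136 - 1202) - 1547 = 6531934 - 1547 = 6530387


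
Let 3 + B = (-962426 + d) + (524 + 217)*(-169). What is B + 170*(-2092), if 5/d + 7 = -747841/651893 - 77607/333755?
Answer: -2631414742411326353/1823194970511 ≈ -1.4433e+6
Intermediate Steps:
d = -1087862741075/1823194970511 (d = 5/(-7 + (-747841/651893 - 77607/333755)) = 5/(-7 - 300187133006/217572548215) = 5/(-1823194970511/217572548215) = 5*(-217572548215/1823194970511) = -1087862741075/1823194970511 ≈ -0.59668)
B = -1983013683098794313/1823194970511 (B = -3 + ((-962426 - 1087862741075/1823194970511) + (524 + 217)*(-169)) = -3 + (-1754691330551760761/1823194970511 + 741*(-169)) = -3 + (-1754691330551760761/1823194970511 - 125229) = -3 - 1983008213513882780/1823194970511 = -1983013683098794313/1823194970511 ≈ -1.0877e+6)
B + 170*(-2092) = -1983013683098794313/1823194970511 + 170*(-2092) = -1983013683098794313/1823194970511 - 355640 = -2631414742411326353/1823194970511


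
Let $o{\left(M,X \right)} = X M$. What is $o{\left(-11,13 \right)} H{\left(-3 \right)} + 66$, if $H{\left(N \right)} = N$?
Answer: $495$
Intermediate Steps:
$o{\left(M,X \right)} = M X$
$o{\left(-11,13 \right)} H{\left(-3 \right)} + 66 = \left(-11\right) 13 \left(-3\right) + 66 = \left(-143\right) \left(-3\right) + 66 = 429 + 66 = 495$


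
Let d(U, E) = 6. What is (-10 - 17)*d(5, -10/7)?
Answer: -162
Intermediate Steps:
(-10 - 17)*d(5, -10/7) = (-10 - 17)*6 = -27*6 = -162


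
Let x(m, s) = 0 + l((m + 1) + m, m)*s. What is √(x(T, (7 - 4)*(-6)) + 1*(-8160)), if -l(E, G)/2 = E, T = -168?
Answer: 2*I*√5055 ≈ 142.2*I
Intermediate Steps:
l(E, G) = -2*E
x(m, s) = s*(-2 - 4*m) (x(m, s) = 0 + (-2*((m + 1) + m))*s = 0 + (-2*((1 + m) + m))*s = 0 + (-2*(1 + 2*m))*s = 0 + (-2 - 4*m)*s = 0 + s*(-2 - 4*m) = s*(-2 - 4*m))
√(x(T, (7 - 4)*(-6)) + 1*(-8160)) = √(2*((7 - 4)*(-6))*(-1 - 2*(-168)) + 1*(-8160)) = √(2*(3*(-6))*(-1 + 336) - 8160) = √(2*(-18)*335 - 8160) = √(-12060 - 8160) = √(-20220) = 2*I*√5055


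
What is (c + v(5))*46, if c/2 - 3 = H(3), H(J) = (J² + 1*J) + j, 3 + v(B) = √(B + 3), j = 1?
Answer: 1334 + 92*√2 ≈ 1464.1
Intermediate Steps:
v(B) = -3 + √(3 + B) (v(B) = -3 + √(B + 3) = -3 + √(3 + B))
H(J) = 1 + J + J² (H(J) = (J² + 1*J) + 1 = (J² + J) + 1 = (J + J²) + 1 = 1 + J + J²)
c = 32 (c = 6 + 2*(1 + 3 + 3²) = 6 + 2*(1 + 3 + 9) = 6 + 2*13 = 6 + 26 = 32)
(c + v(5))*46 = (32 + (-3 + √(3 + 5)))*46 = (32 + (-3 + √8))*46 = (32 + (-3 + 2*√2))*46 = (29 + 2*√2)*46 = 1334 + 92*√2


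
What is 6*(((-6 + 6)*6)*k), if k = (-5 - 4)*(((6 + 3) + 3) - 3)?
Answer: 0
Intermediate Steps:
k = -81 (k = -9*((9 + 3) - 3) = -9*(12 - 3) = -9*9 = -81)
6*(((-6 + 6)*6)*k) = 6*(((-6 + 6)*6)*(-81)) = 6*((0*6)*(-81)) = 6*(0*(-81)) = 6*0 = 0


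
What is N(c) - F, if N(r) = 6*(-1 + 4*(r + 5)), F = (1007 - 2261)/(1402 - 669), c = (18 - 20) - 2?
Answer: 14448/733 ≈ 19.711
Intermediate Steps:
c = -4 (c = -2 - 2 = -4)
F = -1254/733 ≈ -1.7108
N(r) = 114 + 24*r (N(r) = 6*(-1 + 4*(5 + r)) = 6*(-1 + (20 + 4*r)) = 6*(19 + 4*r) = 114 + 24*r)
N(c) - F = (114 + 24*(-4)) - 1*(-1254/733) = (114 - 96) + 1254/733 = 18 + 1254/733 = 14448/733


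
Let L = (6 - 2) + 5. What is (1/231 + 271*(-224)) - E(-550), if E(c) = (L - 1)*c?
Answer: -13006223/231 ≈ -56304.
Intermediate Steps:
L = 9 (L = 4 + 5 = 9)
E(c) = 8*c (E(c) = (9 - 1)*c = 8*c)
(1/231 + 271*(-224)) - E(-550) = (1/231 + 271*(-224)) - 8*(-550) = (1/231 - 60704) - 1*(-4400) = -14022623/231 + 4400 = -13006223/231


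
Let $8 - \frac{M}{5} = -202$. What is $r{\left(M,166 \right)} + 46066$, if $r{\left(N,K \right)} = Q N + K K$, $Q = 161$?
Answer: $242672$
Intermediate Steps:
$M = 1050$ ($M = 40 - -1010 = 40 + 1010 = 1050$)
$r{\left(N,K \right)} = K^{2} + 161 N$ ($r{\left(N,K \right)} = 161 N + K K = 161 N + K^{2} = K^{2} + 161 N$)
$r{\left(M,166 \right)} + 46066 = \left(166^{2} + 161 \cdot 1050\right) + 46066 = \left(27556 + 169050\right) + 46066 = 196606 + 46066 = 242672$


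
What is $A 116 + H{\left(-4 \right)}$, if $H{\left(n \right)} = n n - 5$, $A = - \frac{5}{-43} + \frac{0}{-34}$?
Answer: $\frac{1053}{43} \approx 24.488$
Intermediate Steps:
$A = \frac{5}{43}$ ($A = \left(-5\right) \left(- \frac{1}{43}\right) + 0 \left(- \frac{1}{34}\right) = \frac{5}{43} + 0 = \frac{5}{43} \approx 0.11628$)
$H{\left(n \right)} = -5 + n^{2}$ ($H{\left(n \right)} = n^{2} - 5 = -5 + n^{2}$)
$A 116 + H{\left(-4 \right)} = \frac{5}{43} \cdot 116 - \left(5 - \left(-4\right)^{2}\right) = \frac{580}{43} + \left(-5 + 16\right) = \frac{580}{43} + 11 = \frac{1053}{43}$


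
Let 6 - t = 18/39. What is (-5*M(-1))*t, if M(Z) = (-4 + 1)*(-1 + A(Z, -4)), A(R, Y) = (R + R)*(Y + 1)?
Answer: 5400/13 ≈ 415.38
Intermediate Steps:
A(R, Y) = 2*R*(1 + Y) (A(R, Y) = (2*R)*(1 + Y) = 2*R*(1 + Y))
M(Z) = 3 + 18*Z (M(Z) = (-4 + 1)*(-1 + 2*Z*(1 - 4)) = -3*(-1 + 2*Z*(-3)) = -3*(-1 - 6*Z) = 3 + 18*Z)
t = 72/13 (t = 6 - 18/39 = 6 - 1*6/13 = 6 - 6/13 = 72/13 ≈ 5.5385)
(-5*M(-1))*t = -5*(3 + 18*(-1))*(72/13) = -5*(3 - 18)*(72/13) = -5*(-15)*(72/13) = 75*(72/13) = 5400/13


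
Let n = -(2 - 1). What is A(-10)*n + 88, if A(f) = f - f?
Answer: 88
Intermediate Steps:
A(f) = 0
n = -1 (n = -1*1 = -1)
A(-10)*n + 88 = 0*(-1) + 88 = 0 + 88 = 88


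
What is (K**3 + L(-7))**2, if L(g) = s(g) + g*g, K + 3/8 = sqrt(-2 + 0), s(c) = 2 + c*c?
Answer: 2736599897/262144 - 5284825*I*sqrt(2)/16384 ≈ 10439.0 - 456.17*I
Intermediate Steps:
s(c) = 2 + c**2
K = -3/8 + I*sqrt(2) (K = -3/8 + sqrt(-2 + 0) = -3/8 + sqrt(-2) = -3/8 + I*sqrt(2) ≈ -0.375 + 1.4142*I)
L(g) = 2 + 2*g**2 (L(g) = (2 + g**2) + g*g = (2 + g**2) + g**2 = 2 + 2*g**2)
(K**3 + L(-7))**2 = ((-3/8 + I*sqrt(2))**3 + (2 + 2*(-7)**2))**2 = ((-3/8 + I*sqrt(2))**3 + (2 + 2*49))**2 = ((-3/8 + I*sqrt(2))**3 + (2 + 98))**2 = ((-3/8 + I*sqrt(2))**3 + 100)**2 = (100 + (-3/8 + I*sqrt(2))**3)**2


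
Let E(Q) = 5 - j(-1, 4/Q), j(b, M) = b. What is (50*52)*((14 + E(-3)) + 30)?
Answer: 130000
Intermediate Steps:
E(Q) = 6 (E(Q) = 5 - 1*(-1) = 5 + 1 = 6)
(50*52)*((14 + E(-3)) + 30) = (50*52)*((14 + 6) + 30) = 2600*(20 + 30) = 2600*50 = 130000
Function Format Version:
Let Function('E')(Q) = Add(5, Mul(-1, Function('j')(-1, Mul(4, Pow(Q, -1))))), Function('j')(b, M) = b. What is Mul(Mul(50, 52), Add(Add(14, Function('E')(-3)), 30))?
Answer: 130000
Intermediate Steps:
Function('E')(Q) = 6 (Function('E')(Q) = Add(5, Mul(-1, -1)) = Add(5, 1) = 6)
Mul(Mul(50, 52), Add(Add(14, Function('E')(-3)), 30)) = Mul(Mul(50, 52), Add(Add(14, 6), 30)) = Mul(2600, Add(20, 30)) = Mul(2600, 50) = 130000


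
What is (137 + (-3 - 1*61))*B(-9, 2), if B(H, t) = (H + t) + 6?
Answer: -73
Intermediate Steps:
B(H, t) = 6 + H + t
(137 + (-3 - 1*61))*B(-9, 2) = (137 + (-3 - 1*61))*(6 - 9 + 2) = (137 + (-3 - 61))*(-1) = (137 - 64)*(-1) = 73*(-1) = -73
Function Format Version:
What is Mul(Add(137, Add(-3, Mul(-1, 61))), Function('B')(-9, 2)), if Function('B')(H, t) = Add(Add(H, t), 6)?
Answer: -73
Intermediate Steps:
Function('B')(H, t) = Add(6, H, t)
Mul(Add(137, Add(-3, Mul(-1, 61))), Function('B')(-9, 2)) = Mul(Add(137, Add(-3, Mul(-1, 61))), Add(6, -9, 2)) = Mul(Add(137, Add(-3, -61)), -1) = Mul(Add(137, -64), -1) = Mul(73, -1) = -73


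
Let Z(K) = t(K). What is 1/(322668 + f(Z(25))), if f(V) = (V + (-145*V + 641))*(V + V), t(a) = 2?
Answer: 1/324080 ≈ 3.0857e-6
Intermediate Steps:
Z(K) = 2
f(V) = 2*V*(641 - 144*V) (f(V) = (V + (641 - 145*V))*(2*V) = (641 - 144*V)*(2*V) = 2*V*(641 - 144*V))
1/(322668 + f(Z(25))) = 1/(322668 + 2*2*(641 - 144*2)) = 1/(322668 + 2*2*(641 - 288)) = 1/(322668 + 2*2*353) = 1/(322668 + 1412) = 1/324080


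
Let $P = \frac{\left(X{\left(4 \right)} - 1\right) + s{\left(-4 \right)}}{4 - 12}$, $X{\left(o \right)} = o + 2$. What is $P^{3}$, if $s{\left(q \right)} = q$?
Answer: $- \frac{1}{512} \approx -0.0019531$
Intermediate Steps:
$X{\left(o \right)} = 2 + o$
$P = - \frac{1}{8}$ ($P = \frac{\left(\left(2 + 4\right) - 1\right) - 4}{4 - 12} = \frac{\left(6 - 1\right) - 4}{-8} = \left(5 - 4\right) \left(- \frac{1}{8}\right) = 1 \left(- \frac{1}{8}\right) = - \frac{1}{8} \approx -0.125$)
$P^{3} = \left(- \frac{1}{8}\right)^{3} = - \frac{1}{512}$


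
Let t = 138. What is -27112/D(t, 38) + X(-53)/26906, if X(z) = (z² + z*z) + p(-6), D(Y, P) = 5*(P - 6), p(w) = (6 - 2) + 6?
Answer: -45535937/269060 ≈ -169.24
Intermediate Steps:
p(w) = 10 (p(w) = 4 + 6 = 10)
D(Y, P) = -30 + 5*P (D(Y, P) = 5*(-6 + P) = -30 + 5*P)
X(z) = 10 + 2*z² (X(z) = (z² + z*z) + 10 = (z² + z²) + 10 = 2*z² + 10 = 10 + 2*z²)
-27112/D(t, 38) + X(-53)/26906 = -27112/(-30 + 5*38) + (10 + 2*(-53)²)/26906 = -27112/(-30 + 190) + (10 + 2*2809)*(1/26906) = -27112/160 + (10 + 5618)*(1/26906) = -27112*1/160 + 5628*(1/26906) = -3389/20 + 2814/13453 = -45535937/269060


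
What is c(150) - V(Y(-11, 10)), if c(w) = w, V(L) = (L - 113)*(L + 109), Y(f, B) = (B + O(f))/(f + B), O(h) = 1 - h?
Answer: 11895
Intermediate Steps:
Y(f, B) = (1 + B - f)/(B + f) (Y(f, B) = (B + (1 - f))/(f + B) = (1 + B - f)/(B + f))
V(L) = (-113 + L)*(109 + L)
c(150) - V(Y(-11, 10)) = 150 - (-12317 + ((1 + 10 - 1*(-11))/(10 - 11))² - 4*(1 + 10 - 1*(-11))/(10 - 11)) = 150 - (-12317 + ((1 + 10 + 11)/(-1))² - 4*(1 + 10 + 11)/(-1)) = 150 - (-12317 + (-1*22)² - (-4)*22) = 150 - (-12317 + (-22)² - 4*(-22)) = 150 - (-12317 + 484 + 88) = 150 - 1*(-11745) = 150 + 11745 = 11895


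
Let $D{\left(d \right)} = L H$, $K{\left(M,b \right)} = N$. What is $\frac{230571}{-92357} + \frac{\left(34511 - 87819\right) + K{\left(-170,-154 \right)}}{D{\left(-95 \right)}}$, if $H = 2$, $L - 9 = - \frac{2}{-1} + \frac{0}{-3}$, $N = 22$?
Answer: $- \frac{2463203832}{1015927} \approx -2424.6$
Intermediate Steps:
$L = 11$ ($L = 9 + \left(- \frac{2}{-1} + \frac{0}{-3}\right) = 9 + \left(\left(-2\right) \left(-1\right) + 0 \left(- \frac{1}{3}\right)\right) = 9 + \left(2 + 0\right) = 9 + 2 = 11$)
$K{\left(M,b \right)} = 22$
$D{\left(d \right)} = 22$ ($D{\left(d \right)} = 11 \cdot 2 = 22$)
$\frac{230571}{-92357} + \frac{\left(34511 - 87819\right) + K{\left(-170,-154 \right)}}{D{\left(-95 \right)}} = \frac{230571}{-92357} + \frac{\left(34511 - 87819\right) + 22}{22} = 230571 \left(- \frac{1}{92357}\right) + \left(-53308 + 22\right) \frac{1}{22} = - \frac{230571}{92357} - \frac{26643}{11} = - \frac{2463203832}{1015927}$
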